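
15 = 15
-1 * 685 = -685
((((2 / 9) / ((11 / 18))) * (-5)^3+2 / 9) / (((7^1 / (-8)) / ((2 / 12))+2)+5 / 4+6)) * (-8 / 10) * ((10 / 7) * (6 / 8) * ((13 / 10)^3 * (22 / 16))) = 4919083 / 168000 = 29.28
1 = 1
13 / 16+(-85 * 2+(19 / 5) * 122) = 23553 / 80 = 294.41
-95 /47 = -2.02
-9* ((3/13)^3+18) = -356157/2197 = -162.11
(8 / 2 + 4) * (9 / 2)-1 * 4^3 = -28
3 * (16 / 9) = 16 / 3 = 5.33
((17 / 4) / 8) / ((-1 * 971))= -17 / 31072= -0.00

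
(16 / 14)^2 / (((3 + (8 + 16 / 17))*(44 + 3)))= 1088 / 467509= 0.00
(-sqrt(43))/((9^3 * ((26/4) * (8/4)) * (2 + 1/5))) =-5 * sqrt(43)/104247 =-0.00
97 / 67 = 1.45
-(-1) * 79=79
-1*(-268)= 268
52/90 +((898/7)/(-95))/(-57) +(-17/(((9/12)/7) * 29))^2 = 2920308796/95634315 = 30.54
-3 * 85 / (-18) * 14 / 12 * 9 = 595 / 4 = 148.75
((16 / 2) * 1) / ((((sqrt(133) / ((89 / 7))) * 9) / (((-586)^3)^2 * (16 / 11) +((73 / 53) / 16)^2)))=13821848716596868115674049 * sqrt(133) / 2761629024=57720039191702667.85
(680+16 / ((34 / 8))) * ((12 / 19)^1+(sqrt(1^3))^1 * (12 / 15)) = 92992 / 95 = 978.86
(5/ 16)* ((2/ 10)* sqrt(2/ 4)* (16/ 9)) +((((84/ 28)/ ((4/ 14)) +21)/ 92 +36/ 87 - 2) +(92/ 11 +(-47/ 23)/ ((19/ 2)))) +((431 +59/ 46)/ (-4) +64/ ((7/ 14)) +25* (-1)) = sqrt(2)/ 18 +1022697/ 557612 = 1.91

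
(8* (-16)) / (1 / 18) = -2304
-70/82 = -35/41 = -0.85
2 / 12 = 1 / 6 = 0.17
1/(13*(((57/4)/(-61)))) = -0.33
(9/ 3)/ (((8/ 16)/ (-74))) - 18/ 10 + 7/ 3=-6652/ 15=-443.47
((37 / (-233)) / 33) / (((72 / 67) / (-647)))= 1603913 / 553608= 2.90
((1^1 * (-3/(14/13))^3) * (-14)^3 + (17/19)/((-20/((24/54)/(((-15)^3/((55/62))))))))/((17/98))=104004343793413/304144875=341956.59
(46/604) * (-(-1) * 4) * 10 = 460/151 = 3.05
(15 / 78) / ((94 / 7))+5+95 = 244435 / 2444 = 100.01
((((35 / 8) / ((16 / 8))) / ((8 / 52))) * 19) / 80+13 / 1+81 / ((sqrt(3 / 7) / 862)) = 8385 / 512+23274 * sqrt(21) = 106671.24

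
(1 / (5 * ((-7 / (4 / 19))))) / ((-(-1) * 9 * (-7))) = 4 / 41895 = 0.00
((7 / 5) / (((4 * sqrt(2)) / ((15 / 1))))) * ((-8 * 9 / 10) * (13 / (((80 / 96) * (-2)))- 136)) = 135891 * sqrt(2) / 50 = 3843.58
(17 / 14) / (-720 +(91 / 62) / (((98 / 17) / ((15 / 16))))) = -16864 / 9996045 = -0.00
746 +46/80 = 29863/40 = 746.58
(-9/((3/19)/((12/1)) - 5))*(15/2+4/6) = 5586/379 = 14.74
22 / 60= 11 / 30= 0.37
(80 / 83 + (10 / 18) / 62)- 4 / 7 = 130129 / 324198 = 0.40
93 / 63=31 / 21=1.48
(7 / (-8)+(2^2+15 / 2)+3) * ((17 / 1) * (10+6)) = 3706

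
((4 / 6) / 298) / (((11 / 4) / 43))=0.03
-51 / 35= -1.46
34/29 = 1.17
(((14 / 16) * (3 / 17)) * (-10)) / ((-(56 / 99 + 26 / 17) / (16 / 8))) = 10395 / 7052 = 1.47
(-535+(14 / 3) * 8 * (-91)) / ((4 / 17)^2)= -3409333 / 48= -71027.77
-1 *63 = -63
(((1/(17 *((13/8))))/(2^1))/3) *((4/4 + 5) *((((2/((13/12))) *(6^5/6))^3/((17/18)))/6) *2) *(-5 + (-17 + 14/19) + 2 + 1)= -501209670598262784/156828451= -3195910355.57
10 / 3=3.33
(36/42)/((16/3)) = 9/56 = 0.16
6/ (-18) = -1/ 3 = -0.33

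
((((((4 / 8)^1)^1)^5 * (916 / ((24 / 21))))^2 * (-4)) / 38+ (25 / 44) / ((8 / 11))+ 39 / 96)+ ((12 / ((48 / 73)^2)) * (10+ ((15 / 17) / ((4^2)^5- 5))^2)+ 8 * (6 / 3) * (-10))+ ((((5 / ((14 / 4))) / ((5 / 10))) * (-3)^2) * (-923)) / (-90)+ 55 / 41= 3382812906114817672258435 / 10645847293512662611968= 317.76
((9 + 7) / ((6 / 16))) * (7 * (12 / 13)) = 275.69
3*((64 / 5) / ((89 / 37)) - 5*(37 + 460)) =-3310371 / 445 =-7439.04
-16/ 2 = -8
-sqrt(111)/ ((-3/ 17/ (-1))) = -17 * sqrt(111)/ 3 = -59.70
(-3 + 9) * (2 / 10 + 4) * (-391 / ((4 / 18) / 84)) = -18622548 / 5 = -3724509.60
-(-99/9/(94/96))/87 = 176/1363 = 0.13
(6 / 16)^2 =9 / 64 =0.14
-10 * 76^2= -57760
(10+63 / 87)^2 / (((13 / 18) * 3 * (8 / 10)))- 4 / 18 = 13013603 / 196794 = 66.13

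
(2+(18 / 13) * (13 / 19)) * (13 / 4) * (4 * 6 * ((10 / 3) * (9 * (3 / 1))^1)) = 393120 / 19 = 20690.53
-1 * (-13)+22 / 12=89 / 6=14.83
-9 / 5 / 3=-3 / 5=-0.60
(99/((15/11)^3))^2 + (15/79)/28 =474163954147/311062500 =1524.34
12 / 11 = 1.09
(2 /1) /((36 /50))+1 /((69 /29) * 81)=15554 /5589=2.78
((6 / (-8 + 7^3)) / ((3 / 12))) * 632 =15168 / 335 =45.28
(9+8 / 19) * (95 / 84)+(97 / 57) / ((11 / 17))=233227 / 17556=13.28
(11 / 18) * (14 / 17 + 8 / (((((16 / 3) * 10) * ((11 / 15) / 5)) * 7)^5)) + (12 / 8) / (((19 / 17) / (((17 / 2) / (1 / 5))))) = 345291925821335225143 / 6000616512392527872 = 57.54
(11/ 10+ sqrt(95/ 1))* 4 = 22/ 5+ 4* sqrt(95) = 43.39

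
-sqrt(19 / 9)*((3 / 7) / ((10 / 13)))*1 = -0.81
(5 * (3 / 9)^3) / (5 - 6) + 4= 103 / 27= 3.81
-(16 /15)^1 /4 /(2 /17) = -34 /15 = -2.27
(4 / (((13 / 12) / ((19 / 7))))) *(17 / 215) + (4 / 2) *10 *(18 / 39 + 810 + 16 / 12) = 953012512 / 58695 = 16236.69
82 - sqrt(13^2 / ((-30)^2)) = 2447 / 30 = 81.57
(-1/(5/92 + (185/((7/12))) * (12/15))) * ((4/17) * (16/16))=-2576/2778259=-0.00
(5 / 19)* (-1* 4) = -20 / 19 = -1.05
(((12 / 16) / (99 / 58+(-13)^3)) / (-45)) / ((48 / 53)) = 1537 / 183350880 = 0.00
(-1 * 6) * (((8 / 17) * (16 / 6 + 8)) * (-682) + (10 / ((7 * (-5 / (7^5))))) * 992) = 486234752 / 17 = 28602044.24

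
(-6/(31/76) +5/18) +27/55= -427849/30690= -13.94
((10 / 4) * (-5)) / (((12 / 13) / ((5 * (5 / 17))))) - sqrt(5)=-8125 / 408 - sqrt(5)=-22.15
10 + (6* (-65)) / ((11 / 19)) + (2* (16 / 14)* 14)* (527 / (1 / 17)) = 3146268 / 11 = 286024.36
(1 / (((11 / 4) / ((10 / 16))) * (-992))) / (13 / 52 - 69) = 1 / 300080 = 0.00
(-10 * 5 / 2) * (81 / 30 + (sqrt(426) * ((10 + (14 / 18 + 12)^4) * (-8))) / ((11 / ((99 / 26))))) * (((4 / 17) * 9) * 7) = -17010 / 17 + 489905458000 * sqrt(426) / 17901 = 564857650.94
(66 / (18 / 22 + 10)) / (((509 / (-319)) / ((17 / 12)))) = -38599 / 7126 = -5.42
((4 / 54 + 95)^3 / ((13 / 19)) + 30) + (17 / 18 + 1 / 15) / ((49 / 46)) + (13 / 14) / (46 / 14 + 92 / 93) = 62611373303482009 / 49847787990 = 1256051.19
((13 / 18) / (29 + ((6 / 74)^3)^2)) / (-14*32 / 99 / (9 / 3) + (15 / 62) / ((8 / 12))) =-34121595513291 / 1569484365616165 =-0.02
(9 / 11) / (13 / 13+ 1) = 9 / 22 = 0.41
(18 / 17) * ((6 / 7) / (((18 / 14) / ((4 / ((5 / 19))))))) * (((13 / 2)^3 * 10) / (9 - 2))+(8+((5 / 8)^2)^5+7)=539772250775999 / 127775277056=4224.39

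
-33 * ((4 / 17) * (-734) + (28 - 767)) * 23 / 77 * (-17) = -1069431 / 7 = -152775.86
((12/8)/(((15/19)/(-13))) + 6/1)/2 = -187/20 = -9.35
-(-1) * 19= 19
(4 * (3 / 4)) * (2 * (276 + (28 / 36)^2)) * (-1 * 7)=-313670 / 27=-11617.41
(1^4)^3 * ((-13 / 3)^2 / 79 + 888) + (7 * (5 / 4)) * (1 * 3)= 2600803 / 2844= 914.49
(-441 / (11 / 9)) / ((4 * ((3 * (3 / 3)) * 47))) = -1323 / 2068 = -0.64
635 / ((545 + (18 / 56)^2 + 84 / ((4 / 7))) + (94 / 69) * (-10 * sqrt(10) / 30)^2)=309158640 / 337697149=0.92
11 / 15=0.73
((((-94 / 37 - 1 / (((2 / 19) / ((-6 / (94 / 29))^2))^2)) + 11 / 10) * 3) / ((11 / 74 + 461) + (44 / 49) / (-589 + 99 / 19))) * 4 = -66457702537829526 / 2407025766044285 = -27.61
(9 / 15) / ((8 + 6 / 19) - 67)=-57 / 5575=-0.01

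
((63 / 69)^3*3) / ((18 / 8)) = 12348 / 12167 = 1.01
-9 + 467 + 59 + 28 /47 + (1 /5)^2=608222 /1175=517.64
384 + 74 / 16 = 3109 / 8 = 388.62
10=10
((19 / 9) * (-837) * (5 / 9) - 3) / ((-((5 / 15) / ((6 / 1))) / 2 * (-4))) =-8862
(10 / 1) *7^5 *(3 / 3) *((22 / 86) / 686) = 2695 / 43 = 62.67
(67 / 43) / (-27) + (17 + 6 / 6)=20831 / 1161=17.94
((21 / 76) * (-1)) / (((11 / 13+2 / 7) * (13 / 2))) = -0.04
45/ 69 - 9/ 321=1536/ 2461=0.62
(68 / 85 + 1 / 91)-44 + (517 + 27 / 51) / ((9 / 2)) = 4999577 / 69615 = 71.82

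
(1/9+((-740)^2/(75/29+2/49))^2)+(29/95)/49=25367474327876969080724/583818932655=43450927863.05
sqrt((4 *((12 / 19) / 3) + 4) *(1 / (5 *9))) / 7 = 2 *sqrt(2185) / 1995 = 0.05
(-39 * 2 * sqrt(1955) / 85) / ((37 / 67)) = -5226 * sqrt(1955) / 3145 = -73.47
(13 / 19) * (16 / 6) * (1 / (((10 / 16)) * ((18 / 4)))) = 1664 / 2565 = 0.65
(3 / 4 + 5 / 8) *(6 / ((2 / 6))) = 99 / 4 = 24.75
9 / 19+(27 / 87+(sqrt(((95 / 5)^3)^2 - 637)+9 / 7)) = 7983 / 3857+2 * sqrt(11761311) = 6861.02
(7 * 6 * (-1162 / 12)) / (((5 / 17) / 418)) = -28900102 / 5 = -5780020.40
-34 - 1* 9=-43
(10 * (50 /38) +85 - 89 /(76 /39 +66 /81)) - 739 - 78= -13841801 /18430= -751.05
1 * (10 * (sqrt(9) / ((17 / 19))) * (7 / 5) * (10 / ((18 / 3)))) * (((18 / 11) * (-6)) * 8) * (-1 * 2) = 12290.05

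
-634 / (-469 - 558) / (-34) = -317 / 17459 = -0.02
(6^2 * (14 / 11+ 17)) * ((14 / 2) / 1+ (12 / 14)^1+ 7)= 752544 / 77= 9773.30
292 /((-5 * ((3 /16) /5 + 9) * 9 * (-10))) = 2336 /32535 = 0.07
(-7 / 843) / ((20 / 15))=-7 / 1124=-0.01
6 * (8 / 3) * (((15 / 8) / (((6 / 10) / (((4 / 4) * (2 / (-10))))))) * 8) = -80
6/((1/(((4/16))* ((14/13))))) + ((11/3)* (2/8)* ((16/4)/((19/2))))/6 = 1.68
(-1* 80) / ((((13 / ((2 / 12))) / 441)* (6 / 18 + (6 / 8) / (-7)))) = -493920 / 247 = -1999.68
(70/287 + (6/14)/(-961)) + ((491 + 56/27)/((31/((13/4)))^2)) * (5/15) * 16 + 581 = 13630912573/22340367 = 610.15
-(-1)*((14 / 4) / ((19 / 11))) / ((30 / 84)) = 539 / 95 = 5.67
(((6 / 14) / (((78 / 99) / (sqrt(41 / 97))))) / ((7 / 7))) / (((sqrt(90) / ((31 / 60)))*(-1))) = -341*sqrt(39770) / 3530800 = -0.02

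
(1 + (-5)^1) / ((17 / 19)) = -76 / 17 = -4.47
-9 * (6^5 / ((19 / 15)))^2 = -122444006400 / 361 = -339180073.13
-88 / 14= -44 / 7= -6.29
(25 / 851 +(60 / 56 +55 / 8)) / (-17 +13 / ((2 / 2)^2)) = -380095 / 190624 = -1.99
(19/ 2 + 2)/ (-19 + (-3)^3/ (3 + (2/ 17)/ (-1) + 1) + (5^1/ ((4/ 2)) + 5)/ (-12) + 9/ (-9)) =-1012/ 2427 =-0.42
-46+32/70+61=541/35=15.46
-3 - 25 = -28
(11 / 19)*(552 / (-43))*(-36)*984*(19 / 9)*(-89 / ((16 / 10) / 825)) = -1096758036000 / 43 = -25506000837.21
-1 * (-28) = 28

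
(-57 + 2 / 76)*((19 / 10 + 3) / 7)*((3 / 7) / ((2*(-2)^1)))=1299 / 304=4.27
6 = 6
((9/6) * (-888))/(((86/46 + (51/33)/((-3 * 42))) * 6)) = -119.53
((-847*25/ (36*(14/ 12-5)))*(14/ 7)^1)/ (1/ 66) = 465850/ 23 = 20254.35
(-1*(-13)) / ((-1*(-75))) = 13 / 75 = 0.17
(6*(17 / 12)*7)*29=3451 / 2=1725.50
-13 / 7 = -1.86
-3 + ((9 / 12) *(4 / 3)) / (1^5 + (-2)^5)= -94 / 31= -3.03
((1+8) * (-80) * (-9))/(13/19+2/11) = 1354320/181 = 7482.43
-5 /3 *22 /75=-22 /45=-0.49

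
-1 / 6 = -0.17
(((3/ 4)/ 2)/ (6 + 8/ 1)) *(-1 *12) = -9/ 28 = -0.32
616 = 616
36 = 36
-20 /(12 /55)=-275 /3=-91.67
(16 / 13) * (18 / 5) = 288 / 65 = 4.43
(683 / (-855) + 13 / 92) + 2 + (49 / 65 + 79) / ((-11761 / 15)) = 785369873 / 632977020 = 1.24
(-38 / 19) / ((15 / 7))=-0.93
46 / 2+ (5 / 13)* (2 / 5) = 301 / 13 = 23.15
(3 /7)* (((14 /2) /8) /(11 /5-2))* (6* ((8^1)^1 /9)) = 10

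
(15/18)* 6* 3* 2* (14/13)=420/13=32.31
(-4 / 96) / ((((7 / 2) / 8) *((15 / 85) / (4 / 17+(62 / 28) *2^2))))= -2164 / 441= -4.91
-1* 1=-1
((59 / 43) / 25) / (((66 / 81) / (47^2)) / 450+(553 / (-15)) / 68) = -0.10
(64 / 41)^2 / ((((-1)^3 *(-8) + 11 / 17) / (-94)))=-6545408 / 247107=-26.49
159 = 159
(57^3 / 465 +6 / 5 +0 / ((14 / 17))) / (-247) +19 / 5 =83566 / 38285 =2.18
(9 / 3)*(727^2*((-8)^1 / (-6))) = 2114116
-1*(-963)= 963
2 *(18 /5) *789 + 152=29164 /5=5832.80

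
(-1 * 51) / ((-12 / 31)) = 527 / 4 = 131.75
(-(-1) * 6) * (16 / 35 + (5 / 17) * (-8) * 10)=-82368 / 595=-138.43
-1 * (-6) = 6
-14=-14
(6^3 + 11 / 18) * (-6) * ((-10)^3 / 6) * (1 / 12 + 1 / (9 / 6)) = 487375 / 3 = 162458.33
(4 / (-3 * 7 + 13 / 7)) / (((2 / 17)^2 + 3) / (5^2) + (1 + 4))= -0.04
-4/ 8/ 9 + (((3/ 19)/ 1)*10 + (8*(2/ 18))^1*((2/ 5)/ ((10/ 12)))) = 16673/ 8550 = 1.95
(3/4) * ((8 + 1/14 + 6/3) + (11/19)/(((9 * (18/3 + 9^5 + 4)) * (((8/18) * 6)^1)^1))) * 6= 45.32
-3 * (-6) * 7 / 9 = 14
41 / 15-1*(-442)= 6671 / 15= 444.73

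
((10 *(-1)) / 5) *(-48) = 96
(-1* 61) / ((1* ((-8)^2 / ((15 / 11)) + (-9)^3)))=915 / 10231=0.09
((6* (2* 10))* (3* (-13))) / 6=-780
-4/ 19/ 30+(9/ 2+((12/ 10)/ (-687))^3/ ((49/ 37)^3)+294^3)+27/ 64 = 16371995062622150625288523/ 644257569368616000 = 25412188.91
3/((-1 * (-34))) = 3/34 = 0.09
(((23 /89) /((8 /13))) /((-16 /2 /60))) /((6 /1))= -1495 /2848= -0.52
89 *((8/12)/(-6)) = -89/9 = -9.89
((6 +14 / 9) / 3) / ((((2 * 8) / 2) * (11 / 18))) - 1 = -16 / 33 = -0.48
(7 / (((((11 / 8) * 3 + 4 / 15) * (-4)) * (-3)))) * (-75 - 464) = -37730 / 527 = -71.59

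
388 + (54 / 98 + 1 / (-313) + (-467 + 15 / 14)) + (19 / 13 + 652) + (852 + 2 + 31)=582623499 / 398762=1461.08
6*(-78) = -468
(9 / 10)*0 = 0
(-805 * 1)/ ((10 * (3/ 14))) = -1127/ 3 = -375.67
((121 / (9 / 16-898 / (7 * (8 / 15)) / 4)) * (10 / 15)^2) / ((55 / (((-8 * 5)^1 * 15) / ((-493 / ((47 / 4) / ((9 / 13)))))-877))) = 390092164 / 27753435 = 14.06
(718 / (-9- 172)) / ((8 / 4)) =-359 / 181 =-1.98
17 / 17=1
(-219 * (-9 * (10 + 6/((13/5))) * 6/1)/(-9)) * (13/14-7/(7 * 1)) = 105120/91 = 1155.16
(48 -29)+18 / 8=85 / 4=21.25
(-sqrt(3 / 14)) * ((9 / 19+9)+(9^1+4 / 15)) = -763 * sqrt(42) / 570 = -8.68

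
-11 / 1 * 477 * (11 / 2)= -57717 / 2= -28858.50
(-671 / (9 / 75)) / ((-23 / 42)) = 234850 / 23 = 10210.87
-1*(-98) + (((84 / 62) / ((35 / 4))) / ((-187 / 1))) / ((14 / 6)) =19883638 / 202895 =98.00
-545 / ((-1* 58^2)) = 545 / 3364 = 0.16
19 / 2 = 9.50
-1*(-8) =8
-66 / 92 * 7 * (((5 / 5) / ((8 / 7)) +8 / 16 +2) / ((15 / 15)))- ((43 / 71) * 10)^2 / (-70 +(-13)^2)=-3180674183 / 183653712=-17.32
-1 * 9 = -9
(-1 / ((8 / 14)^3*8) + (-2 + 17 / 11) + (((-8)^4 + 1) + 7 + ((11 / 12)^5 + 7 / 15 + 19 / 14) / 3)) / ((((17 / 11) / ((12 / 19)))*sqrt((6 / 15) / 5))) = 1179407093021*sqrt(2) / 281304576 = 5929.28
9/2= 4.50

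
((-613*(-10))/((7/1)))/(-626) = -3065/2191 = -1.40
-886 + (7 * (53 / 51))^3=-66463975 / 132651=-501.04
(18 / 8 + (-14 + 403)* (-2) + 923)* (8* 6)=7068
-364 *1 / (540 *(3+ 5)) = -91 / 1080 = -0.08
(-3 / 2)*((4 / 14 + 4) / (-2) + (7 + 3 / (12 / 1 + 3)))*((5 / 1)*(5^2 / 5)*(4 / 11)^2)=-21240 / 847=-25.08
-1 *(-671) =671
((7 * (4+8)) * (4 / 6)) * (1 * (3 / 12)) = 14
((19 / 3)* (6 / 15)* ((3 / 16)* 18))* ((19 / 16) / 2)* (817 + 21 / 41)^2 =912527399169 / 268960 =3392799.67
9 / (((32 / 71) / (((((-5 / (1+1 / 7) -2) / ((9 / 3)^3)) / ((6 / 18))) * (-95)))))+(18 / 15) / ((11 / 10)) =3787017 / 2816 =1344.82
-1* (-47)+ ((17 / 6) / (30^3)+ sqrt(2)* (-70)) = 7614017 / 162000-70* sqrt(2) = -51.99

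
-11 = -11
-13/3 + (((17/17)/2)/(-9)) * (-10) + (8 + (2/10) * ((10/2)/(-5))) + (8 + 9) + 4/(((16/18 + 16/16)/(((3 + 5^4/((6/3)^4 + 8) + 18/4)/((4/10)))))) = 607703/3060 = 198.60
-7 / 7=-1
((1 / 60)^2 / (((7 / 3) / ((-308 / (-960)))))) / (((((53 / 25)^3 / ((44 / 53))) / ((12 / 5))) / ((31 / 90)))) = 18755 / 6817375584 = 0.00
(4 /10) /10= 1 /25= 0.04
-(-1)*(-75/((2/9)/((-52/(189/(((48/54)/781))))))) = 5200/49203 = 0.11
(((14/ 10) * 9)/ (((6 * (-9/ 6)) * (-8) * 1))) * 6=21/ 20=1.05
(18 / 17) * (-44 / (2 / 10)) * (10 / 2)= -19800 / 17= -1164.71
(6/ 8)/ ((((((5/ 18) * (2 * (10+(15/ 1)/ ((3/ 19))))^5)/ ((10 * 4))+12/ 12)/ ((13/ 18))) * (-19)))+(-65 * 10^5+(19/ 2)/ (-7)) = -6500001.36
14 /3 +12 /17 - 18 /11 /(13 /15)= 25412 /7293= 3.48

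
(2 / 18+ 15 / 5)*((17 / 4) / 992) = 119 / 8928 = 0.01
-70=-70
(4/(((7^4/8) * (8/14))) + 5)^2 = 2968729/117649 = 25.23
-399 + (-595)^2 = 353626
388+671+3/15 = 5296/5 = 1059.20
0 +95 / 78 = 95 / 78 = 1.22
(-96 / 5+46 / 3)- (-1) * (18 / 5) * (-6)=-382 / 15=-25.47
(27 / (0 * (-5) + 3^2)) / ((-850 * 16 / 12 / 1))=-9 / 3400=-0.00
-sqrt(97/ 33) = -sqrt(3201)/ 33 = -1.71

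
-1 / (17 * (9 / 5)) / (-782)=5 / 119646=0.00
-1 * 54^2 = -2916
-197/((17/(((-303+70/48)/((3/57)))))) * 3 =27088091/136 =199177.14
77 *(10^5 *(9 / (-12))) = -5775000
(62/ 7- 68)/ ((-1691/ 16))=6624/ 11837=0.56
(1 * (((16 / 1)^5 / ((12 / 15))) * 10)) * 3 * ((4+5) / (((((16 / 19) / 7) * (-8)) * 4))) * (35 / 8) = -402192000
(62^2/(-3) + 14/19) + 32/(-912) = -24332/19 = -1280.63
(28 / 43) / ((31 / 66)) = 1848 / 1333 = 1.39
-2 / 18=-1 / 9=-0.11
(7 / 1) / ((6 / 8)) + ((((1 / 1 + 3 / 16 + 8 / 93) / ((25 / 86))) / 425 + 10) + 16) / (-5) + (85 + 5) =94.13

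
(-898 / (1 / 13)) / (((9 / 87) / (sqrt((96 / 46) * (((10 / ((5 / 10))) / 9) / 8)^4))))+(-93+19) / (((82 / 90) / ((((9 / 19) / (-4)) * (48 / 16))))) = 44955 / 1558 - 8463650 * sqrt(69) / 5589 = -12550.20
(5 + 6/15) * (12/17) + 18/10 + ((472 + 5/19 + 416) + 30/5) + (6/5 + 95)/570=43607117/48450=900.04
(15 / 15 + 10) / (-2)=-11 / 2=-5.50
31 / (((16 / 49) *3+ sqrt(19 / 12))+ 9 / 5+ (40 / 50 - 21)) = -388985520 / 217449413 - 3721550 *sqrt(57) / 217449413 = -1.92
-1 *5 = -5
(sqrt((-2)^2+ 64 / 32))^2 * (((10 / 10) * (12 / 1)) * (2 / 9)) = 16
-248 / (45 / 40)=-1984 / 9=-220.44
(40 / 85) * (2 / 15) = 16 / 255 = 0.06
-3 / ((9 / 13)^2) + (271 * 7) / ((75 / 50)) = 33977 / 27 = 1258.41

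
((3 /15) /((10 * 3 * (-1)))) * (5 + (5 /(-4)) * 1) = -1 /40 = -0.02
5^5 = 3125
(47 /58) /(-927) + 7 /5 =376127 /268830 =1.40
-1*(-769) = 769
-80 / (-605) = 16 / 121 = 0.13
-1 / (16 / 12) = -3 / 4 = -0.75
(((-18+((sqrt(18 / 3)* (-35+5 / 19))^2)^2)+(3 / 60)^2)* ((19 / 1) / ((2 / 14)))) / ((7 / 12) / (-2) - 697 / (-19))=57379581962201541 / 299539750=191559156.88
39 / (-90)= -13 / 30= -0.43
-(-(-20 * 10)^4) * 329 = 526400000000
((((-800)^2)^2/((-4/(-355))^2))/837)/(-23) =-3226240000000000/19251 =-167588177237.55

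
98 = 98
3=3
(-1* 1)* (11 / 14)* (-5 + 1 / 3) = 11 / 3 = 3.67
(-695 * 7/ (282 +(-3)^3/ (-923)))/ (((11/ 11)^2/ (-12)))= 17961580/ 86771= 207.00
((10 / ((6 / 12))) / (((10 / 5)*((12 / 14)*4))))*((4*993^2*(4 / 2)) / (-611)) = -23007810 / 611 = -37655.99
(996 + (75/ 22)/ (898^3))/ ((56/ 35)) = 79337960771895/ 127450539392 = 622.50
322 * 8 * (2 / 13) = 5152 / 13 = 396.31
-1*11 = -11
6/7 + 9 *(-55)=-3459/7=-494.14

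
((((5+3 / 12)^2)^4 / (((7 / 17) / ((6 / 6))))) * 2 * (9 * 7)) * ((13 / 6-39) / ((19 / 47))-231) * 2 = -70833554148359331 / 622592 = -113772027504.95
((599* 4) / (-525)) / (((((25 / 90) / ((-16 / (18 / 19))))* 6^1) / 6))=728384 / 2625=277.48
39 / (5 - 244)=-39 / 239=-0.16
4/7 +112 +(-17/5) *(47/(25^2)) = 2456907/21875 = 112.32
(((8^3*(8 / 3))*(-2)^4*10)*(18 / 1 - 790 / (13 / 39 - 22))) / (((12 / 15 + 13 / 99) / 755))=57802162176000 / 5993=9644946133.16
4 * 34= 136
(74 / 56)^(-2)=784 / 1369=0.57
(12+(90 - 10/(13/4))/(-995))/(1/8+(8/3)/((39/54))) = 246544/79003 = 3.12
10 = 10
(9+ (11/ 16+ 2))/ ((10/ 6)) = 561/ 80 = 7.01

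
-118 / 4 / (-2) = 59 / 4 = 14.75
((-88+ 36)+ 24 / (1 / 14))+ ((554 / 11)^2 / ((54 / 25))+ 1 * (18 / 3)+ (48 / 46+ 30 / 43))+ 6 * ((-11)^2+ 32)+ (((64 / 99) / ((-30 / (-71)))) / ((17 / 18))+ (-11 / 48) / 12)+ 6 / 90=2385.71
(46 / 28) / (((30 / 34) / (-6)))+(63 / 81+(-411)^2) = 53206841 / 315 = 168910.61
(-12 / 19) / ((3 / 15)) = -60 / 19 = -3.16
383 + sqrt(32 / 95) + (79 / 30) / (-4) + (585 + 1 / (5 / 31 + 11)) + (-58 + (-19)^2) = 4 *sqrt(190) / 95 + 26374153 / 20760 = 1271.01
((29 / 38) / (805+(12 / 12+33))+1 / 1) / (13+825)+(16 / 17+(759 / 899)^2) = 1.66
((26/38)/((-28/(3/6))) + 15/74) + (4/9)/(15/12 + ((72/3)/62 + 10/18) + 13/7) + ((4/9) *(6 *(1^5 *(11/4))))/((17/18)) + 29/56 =5344871507/622742708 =8.58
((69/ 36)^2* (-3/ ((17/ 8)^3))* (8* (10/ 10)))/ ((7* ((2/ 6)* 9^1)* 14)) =-67712/ 2166633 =-0.03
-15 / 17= -0.88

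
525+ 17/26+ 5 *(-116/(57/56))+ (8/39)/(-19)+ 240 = 290203/1482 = 195.82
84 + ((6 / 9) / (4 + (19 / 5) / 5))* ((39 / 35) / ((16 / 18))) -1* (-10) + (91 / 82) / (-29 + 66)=476175587 / 5054644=94.21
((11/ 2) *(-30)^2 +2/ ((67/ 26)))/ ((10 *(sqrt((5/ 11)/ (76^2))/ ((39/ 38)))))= 12936378 *sqrt(55)/ 1675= 57276.86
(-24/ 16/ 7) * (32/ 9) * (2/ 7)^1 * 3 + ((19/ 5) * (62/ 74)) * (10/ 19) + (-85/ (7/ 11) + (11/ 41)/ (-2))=-19725445/ 148666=-132.68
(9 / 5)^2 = 81 / 25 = 3.24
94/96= 47/48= 0.98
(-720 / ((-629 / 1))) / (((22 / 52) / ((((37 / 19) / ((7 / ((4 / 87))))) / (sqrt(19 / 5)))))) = 24960* sqrt(95) / 13703921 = 0.02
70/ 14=5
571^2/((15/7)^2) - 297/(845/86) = 70974.26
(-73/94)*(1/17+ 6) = -7519/1598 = -4.71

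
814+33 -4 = 843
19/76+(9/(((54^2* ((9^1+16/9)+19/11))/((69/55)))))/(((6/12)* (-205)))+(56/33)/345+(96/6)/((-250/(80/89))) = 50759519963/257156524350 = 0.20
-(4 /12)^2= -1 /9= -0.11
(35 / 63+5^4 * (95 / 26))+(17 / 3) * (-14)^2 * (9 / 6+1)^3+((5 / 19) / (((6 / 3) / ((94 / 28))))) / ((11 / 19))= 707716015 / 36036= 19639.14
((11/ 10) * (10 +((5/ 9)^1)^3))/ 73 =16313/ 106434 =0.15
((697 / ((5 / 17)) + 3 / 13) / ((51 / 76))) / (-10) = -5853976 / 16575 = -353.18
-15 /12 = -5 /4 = -1.25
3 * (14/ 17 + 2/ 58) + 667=330100/ 493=669.57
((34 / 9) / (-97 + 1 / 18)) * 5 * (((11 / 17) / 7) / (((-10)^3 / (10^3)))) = 44 / 2443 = 0.02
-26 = -26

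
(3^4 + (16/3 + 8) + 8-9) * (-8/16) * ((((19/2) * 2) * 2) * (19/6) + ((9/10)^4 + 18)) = -29187781/4500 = -6486.17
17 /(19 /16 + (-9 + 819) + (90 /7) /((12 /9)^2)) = 1904 /91663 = 0.02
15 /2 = 7.50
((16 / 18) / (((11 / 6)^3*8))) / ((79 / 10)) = 240 / 105149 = 0.00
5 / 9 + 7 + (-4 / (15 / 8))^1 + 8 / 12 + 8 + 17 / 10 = 1421 / 90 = 15.79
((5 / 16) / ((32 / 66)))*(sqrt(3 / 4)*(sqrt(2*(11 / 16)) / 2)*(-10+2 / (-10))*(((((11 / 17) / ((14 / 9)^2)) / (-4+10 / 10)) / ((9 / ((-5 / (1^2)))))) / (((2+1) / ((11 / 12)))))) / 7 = -0.01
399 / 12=133 / 4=33.25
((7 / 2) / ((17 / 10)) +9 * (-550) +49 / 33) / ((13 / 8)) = -22199696 / 7293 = -3043.97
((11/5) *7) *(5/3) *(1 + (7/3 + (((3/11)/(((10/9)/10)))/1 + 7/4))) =6965/36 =193.47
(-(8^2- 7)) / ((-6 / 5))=95 / 2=47.50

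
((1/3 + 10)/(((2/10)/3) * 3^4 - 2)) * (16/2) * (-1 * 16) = -19840/51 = -389.02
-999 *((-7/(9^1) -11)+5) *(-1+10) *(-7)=-426573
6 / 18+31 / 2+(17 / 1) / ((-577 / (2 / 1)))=54611 / 3462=15.77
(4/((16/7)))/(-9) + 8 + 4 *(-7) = -727/36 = -20.19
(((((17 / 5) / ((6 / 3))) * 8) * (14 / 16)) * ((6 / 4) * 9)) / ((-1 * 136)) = -189 / 160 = -1.18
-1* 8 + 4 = -4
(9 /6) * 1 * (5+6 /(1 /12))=231 /2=115.50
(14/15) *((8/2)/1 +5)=42/5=8.40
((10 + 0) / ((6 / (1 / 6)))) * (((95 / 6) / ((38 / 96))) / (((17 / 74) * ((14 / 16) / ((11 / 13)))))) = 651200 / 13923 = 46.77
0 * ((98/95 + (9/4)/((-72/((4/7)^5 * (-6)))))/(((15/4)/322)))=0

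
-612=-612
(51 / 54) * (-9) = -17 / 2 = -8.50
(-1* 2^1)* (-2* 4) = 16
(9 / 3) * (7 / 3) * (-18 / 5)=-126 / 5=-25.20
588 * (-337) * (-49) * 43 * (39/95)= 16283072988/95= 171400768.29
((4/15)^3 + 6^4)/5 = 4374064/16875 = 259.20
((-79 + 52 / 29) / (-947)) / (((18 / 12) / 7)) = 31346 / 82389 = 0.38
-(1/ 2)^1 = -1/ 2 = -0.50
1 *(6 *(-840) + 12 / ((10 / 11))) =-25134 / 5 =-5026.80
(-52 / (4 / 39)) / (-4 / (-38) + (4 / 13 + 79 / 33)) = -4132557 / 22879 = -180.63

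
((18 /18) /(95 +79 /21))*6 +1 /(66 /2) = 3116 /34221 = 0.09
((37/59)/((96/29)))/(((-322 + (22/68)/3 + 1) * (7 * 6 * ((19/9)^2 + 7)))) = -0.00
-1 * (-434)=434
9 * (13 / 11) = 117 / 11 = 10.64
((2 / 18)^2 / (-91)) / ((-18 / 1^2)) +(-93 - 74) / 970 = -5539064 / 32174415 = -0.17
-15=-15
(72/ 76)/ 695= 18/ 13205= 0.00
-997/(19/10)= -9970/19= -524.74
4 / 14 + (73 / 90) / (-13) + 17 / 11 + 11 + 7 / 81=10423121 / 810810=12.86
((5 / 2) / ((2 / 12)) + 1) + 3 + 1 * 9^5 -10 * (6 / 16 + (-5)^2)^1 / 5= 236069 / 4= 59017.25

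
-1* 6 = -6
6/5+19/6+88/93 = 1647/310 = 5.31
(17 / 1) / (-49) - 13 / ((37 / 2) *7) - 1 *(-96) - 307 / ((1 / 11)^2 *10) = -65615141 / 18130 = -3619.15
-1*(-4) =4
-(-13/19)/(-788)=-13/14972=-0.00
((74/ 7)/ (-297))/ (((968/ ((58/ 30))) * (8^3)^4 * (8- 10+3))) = -1073/ 1037220170893885440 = -0.00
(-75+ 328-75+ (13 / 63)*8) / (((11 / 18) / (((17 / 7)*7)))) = 384812 / 77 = 4997.56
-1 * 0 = 0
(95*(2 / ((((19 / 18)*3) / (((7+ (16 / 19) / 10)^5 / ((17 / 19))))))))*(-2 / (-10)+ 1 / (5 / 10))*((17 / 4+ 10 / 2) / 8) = 168574152542398053 / 55386425000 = 3043600.53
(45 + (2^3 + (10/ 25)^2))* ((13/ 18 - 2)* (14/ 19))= -50.05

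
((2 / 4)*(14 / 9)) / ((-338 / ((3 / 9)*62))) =-217 / 4563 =-0.05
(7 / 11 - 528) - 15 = -5966 / 11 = -542.36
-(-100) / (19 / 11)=1100 / 19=57.89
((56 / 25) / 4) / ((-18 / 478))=-3346 / 225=-14.87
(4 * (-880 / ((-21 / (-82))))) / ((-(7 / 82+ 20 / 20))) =23668480 / 1869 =12663.71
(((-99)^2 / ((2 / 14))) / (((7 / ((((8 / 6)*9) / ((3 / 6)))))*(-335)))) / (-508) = 58806 / 42545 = 1.38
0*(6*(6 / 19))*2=0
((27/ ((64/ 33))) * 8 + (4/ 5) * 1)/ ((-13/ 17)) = -146.69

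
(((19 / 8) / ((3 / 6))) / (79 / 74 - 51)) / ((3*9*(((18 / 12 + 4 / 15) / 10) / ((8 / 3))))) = -0.05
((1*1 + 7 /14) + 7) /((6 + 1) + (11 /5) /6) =15 /13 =1.15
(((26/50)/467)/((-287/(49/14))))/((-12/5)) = 13/2297640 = 0.00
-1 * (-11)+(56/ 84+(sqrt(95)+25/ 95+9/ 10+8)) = sqrt(95)+11873/ 570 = 30.58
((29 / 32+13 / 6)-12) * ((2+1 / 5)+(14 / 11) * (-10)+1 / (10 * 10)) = 9914633 / 105600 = 93.89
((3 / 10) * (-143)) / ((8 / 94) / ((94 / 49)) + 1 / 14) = -6633627 / 17905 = -370.49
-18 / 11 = -1.64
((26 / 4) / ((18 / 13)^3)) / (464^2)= 28561 / 2511212544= 0.00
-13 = -13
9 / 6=1.50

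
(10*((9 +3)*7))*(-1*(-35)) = 29400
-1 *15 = -15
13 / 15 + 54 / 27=43 / 15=2.87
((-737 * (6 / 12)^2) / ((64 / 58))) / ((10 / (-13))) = 277849 / 1280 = 217.07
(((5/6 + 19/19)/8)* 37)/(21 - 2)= 407/912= 0.45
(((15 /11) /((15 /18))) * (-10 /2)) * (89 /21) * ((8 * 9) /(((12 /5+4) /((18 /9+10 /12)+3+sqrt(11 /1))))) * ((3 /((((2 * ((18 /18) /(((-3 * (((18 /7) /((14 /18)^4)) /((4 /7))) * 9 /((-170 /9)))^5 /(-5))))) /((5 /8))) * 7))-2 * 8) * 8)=1.284e+9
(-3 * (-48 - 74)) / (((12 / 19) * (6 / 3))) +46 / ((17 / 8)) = 21175 / 68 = 311.40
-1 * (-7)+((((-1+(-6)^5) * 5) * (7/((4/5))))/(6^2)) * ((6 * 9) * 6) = -12248747/4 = -3062186.75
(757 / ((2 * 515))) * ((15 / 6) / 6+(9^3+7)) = 6689609 / 12360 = 541.23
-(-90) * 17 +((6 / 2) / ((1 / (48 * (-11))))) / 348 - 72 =42150 / 29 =1453.45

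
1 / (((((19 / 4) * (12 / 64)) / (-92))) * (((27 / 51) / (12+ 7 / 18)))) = -2417.31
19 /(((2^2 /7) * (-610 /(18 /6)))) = -399 /2440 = -0.16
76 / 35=2.17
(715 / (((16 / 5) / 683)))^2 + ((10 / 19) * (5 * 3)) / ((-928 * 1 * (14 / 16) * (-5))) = 22995514902987545 / 987392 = 23289144436.04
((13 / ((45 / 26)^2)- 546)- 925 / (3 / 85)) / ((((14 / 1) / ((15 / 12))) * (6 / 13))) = -100599083 / 19440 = -5174.85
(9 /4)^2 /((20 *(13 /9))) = 729 /4160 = 0.18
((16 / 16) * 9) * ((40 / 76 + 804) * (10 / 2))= 687870 / 19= 36203.68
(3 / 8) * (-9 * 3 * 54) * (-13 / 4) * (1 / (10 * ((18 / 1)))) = 3159 / 320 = 9.87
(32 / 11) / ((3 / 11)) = 32 / 3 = 10.67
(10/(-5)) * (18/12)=-3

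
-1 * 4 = -4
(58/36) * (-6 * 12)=-116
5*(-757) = -3785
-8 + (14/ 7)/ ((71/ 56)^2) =-34056/ 5041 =-6.76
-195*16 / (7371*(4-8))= 20 / 189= 0.11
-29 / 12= -2.42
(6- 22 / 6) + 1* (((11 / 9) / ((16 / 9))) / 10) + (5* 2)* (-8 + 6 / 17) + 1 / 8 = -603379 / 8160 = -73.94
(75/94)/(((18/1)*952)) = 25/536928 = 0.00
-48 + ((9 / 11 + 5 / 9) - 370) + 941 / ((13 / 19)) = 958.68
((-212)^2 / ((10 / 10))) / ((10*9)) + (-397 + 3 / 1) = 4742 / 45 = 105.38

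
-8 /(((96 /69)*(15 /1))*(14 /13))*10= -299 /84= -3.56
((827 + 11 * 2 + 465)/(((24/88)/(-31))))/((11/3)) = -40734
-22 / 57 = -0.39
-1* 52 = -52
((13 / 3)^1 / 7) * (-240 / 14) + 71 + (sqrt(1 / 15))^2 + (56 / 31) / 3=1391174 / 22785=61.06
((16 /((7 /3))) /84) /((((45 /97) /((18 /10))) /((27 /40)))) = 2619 /12250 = 0.21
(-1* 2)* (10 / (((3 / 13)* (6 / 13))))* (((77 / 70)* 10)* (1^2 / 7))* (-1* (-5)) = -92950 / 63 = -1475.40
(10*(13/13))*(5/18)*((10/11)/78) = 125/3861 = 0.03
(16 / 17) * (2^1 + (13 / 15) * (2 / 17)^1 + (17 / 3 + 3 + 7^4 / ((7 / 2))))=2842816 / 4335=655.78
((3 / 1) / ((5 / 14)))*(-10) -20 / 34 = -84.59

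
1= 1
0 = 0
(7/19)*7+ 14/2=182/19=9.58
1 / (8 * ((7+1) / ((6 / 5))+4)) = 3 / 256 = 0.01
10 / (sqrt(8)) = 5 * sqrt(2) / 2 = 3.54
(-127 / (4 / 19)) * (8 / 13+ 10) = -166497 / 26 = -6403.73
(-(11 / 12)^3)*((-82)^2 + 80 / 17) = -5182.82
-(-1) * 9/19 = 9/19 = 0.47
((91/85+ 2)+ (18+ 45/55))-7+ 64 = 73761/935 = 78.89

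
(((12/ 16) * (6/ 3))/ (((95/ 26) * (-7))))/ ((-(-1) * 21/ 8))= -104/ 4655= -0.02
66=66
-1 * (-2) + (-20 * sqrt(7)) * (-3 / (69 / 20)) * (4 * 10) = 2 + 16000 * sqrt(7) / 23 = 1842.52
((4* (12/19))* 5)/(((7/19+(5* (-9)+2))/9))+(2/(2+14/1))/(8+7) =-319/120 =-2.66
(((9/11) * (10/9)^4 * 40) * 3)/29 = 400000/77517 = 5.16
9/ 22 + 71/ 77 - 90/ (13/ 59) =-815075/ 2002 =-407.13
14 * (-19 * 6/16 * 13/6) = -1729/8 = -216.12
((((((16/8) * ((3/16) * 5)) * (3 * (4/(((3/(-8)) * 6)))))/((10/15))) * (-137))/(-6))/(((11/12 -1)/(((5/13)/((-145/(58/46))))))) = -4110/299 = -13.75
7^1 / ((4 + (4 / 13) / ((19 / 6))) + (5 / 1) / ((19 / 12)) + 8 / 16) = 3458 / 3831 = 0.90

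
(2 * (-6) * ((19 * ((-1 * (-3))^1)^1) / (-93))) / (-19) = -12 / 31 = -0.39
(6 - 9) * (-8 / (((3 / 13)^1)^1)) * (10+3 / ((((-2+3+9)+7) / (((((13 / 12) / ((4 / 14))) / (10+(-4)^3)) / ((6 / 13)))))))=5712941 / 5508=1037.21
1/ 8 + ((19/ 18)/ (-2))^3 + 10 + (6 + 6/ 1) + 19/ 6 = 1173149/ 46656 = 25.14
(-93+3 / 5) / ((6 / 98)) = -1509.20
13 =13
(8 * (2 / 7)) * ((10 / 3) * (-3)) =-160 / 7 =-22.86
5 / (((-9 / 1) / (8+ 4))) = -20 / 3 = -6.67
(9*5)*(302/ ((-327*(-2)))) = 2265/ 109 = 20.78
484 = 484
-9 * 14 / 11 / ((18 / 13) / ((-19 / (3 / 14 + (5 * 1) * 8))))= 24206 / 6193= 3.91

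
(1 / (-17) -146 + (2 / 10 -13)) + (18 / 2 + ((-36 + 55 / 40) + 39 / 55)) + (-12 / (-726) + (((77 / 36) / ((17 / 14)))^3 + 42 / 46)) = -7072161470371 / 39870115164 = -177.38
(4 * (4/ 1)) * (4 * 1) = 64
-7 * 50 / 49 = -50 / 7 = -7.14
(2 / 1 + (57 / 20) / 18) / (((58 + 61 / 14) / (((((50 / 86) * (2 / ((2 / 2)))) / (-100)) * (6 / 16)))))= -1813 / 12012480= -0.00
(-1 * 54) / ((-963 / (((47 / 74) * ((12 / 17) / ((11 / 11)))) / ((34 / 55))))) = 46530 / 1144151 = 0.04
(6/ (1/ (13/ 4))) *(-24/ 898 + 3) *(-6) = -156195/ 449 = -347.87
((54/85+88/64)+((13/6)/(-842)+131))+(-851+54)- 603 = -1088143649/858840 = -1266.99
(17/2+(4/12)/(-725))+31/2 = 52199/2175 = 24.00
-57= -57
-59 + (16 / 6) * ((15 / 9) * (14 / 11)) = -5281 / 99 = -53.34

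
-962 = -962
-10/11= -0.91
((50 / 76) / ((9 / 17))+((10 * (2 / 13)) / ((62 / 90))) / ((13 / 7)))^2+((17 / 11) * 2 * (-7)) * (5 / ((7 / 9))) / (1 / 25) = -122583791931446125 / 35313575667084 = -3471.29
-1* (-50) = 50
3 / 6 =1 / 2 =0.50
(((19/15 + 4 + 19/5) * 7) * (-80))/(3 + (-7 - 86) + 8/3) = 7616/131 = 58.14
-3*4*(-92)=1104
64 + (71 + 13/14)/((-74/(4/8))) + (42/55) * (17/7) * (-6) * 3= 3433863/113960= 30.13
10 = 10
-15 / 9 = -5 / 3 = -1.67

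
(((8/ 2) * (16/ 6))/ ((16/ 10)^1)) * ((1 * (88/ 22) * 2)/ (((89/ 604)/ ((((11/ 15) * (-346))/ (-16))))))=4597648/ 801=5739.89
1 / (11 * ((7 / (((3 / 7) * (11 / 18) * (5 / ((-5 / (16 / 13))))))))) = -0.00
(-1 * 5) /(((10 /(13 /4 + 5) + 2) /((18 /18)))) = -165 /106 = -1.56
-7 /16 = -0.44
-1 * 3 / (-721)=3 / 721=0.00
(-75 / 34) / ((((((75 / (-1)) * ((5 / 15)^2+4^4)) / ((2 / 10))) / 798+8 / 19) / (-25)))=-2244375 / 4880989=-0.46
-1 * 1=-1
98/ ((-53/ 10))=-980/ 53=-18.49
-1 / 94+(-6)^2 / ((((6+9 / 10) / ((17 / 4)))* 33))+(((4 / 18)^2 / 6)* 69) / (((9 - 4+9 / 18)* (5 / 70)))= 4058543 / 1926342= 2.11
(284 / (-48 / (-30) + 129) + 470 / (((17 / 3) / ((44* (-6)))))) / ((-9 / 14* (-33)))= -3402680120 / 3296997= -1032.05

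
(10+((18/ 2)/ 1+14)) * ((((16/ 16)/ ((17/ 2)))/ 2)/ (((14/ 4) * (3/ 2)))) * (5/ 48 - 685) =-361625/ 1428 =-253.24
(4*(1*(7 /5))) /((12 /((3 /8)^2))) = 21 /320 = 0.07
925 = 925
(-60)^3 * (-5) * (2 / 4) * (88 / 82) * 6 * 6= 855360000 / 41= 20862439.02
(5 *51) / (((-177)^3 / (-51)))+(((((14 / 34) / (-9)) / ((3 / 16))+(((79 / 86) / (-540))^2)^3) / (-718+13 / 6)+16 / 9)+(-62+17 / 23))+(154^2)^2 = 324325289128268906619711710790677737984440043531 / 576630986609582909332892420474880000000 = 562448596.52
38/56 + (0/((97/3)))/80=19/28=0.68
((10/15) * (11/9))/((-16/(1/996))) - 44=-9465995/215136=-44.00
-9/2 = -4.50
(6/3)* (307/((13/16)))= 9824/13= 755.69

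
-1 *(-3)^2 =-9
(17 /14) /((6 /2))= 17 /42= 0.40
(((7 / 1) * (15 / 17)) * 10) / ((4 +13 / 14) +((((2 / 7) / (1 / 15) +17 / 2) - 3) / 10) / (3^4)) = 11907000 / 952459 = 12.50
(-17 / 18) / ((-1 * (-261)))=-17 / 4698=-0.00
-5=-5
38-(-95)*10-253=735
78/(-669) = -26/223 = -0.12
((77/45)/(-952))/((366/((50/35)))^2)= -55/2008536264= -0.00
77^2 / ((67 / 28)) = 166012 / 67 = 2477.79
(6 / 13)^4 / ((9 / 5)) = 720 / 28561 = 0.03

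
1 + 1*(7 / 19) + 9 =197 / 19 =10.37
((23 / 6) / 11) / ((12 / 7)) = 0.20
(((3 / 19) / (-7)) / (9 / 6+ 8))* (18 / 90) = -0.00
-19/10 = -1.90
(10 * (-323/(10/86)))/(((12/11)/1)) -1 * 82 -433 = -155869/6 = -25978.17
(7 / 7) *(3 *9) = 27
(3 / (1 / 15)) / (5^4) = 9 / 125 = 0.07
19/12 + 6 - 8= -5/12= -0.42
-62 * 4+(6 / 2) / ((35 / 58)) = -243.03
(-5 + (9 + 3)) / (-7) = -1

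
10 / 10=1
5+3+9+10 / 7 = 129 / 7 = 18.43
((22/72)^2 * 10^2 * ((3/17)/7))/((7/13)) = 39325/89964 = 0.44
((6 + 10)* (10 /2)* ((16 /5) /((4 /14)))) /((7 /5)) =640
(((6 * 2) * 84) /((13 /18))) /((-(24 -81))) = 6048 /247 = 24.49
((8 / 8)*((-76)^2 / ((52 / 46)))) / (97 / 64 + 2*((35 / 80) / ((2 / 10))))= 4251136 / 4901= 867.40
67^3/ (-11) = -300763/ 11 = -27342.09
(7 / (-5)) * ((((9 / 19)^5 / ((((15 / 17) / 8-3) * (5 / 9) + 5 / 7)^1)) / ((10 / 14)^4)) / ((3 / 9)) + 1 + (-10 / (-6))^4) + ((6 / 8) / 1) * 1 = -70316789261859499 / 6380442854437500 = -11.02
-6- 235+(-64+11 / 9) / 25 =-10958 / 45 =-243.51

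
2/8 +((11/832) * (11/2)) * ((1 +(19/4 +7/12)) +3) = 1159/1248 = 0.93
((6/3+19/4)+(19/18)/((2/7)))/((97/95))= 10.23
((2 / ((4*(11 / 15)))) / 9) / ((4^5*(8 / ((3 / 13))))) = 5 / 2342912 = 0.00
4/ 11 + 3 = 37/ 11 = 3.36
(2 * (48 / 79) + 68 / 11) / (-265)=-6428 / 230285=-0.03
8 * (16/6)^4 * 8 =262144/81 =3236.35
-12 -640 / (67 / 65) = -42404 / 67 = -632.90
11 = 11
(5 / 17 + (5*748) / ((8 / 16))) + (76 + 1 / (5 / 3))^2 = 5672838 / 425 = 13347.85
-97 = -97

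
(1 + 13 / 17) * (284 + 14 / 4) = 507.35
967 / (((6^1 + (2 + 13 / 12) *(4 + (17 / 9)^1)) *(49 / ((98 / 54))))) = 3868 / 2609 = 1.48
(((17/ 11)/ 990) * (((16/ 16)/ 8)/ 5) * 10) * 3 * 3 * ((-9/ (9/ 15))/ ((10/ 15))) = -153/ 1936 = -0.08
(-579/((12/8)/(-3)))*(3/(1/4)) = 13896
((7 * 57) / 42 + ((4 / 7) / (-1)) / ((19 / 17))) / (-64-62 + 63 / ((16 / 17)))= -6376 / 41895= -0.15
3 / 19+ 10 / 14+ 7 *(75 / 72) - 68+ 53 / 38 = -186545 / 3192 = -58.44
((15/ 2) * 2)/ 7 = 15/ 7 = 2.14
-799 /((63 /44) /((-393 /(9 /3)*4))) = 18421744 /63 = 292408.63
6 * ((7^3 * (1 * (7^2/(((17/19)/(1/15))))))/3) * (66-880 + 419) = -50454614/51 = -989306.16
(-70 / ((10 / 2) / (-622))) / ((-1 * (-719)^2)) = -0.02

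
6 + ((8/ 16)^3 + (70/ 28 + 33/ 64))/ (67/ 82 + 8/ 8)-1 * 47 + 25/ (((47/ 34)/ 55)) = 214103391/ 224096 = 955.41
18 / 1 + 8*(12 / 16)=24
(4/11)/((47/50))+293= 293.39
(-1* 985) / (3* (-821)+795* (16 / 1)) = -985 / 10257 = -0.10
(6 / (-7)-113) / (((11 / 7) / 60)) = -47820 / 11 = -4347.27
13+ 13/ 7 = 104/ 7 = 14.86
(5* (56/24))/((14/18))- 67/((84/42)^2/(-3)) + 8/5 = 1337/20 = 66.85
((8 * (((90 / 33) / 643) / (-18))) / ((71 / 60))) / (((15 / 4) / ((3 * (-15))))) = 9600 / 502183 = 0.02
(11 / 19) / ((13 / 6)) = 66 / 247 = 0.27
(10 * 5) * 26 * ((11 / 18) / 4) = 3575 / 18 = 198.61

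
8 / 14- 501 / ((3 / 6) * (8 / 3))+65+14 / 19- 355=-353483 / 532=-664.44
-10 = -10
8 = 8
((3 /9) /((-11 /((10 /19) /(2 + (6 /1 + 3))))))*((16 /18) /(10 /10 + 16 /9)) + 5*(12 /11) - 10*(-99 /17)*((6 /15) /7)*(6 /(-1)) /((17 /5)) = -29187868 /69763155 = -0.42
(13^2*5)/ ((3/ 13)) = 10985/ 3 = 3661.67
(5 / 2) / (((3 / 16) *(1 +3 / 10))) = 10.26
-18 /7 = -2.57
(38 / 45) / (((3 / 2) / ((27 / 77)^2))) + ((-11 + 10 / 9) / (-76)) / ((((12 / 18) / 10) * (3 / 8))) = 26734942 / 5069295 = 5.27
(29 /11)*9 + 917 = 10348 /11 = 940.73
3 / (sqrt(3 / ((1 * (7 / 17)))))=sqrt(357) / 17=1.11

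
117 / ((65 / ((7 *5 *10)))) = 630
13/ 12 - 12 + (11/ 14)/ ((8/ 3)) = -3569/ 336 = -10.62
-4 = -4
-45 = -45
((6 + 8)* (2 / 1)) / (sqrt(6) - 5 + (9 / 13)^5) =-9343151704432 / 1201776662981 - 1930018885886* sqrt(6) / 1201776662981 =-11.71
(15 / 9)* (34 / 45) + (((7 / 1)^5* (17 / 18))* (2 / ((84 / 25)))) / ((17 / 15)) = 900511 / 108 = 8338.06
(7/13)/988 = 0.00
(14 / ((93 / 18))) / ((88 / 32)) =336 / 341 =0.99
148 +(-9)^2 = 229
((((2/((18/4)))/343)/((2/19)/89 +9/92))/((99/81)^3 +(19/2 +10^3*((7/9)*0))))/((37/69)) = 6955935264/3227952537649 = 0.00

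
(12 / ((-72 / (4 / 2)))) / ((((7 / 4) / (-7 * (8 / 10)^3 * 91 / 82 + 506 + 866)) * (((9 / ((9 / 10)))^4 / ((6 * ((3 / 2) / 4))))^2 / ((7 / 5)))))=-47325033 / 2562500000000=-0.00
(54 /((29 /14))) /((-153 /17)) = -84 /29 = -2.90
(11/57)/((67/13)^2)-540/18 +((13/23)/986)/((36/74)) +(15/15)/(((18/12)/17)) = -649607068745/34816127364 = -18.66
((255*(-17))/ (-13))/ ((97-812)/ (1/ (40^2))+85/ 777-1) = -3368295/ 11555552996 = -0.00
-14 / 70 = -1 / 5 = -0.20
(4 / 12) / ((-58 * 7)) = -1 / 1218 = -0.00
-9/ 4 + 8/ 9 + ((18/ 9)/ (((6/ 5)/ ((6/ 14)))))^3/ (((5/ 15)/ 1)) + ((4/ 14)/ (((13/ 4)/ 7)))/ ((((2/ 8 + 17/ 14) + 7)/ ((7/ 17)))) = -51283025/ 215583732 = -0.24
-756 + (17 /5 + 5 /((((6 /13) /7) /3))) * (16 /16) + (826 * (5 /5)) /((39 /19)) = -47849 /390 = -122.69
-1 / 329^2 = -1 / 108241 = -0.00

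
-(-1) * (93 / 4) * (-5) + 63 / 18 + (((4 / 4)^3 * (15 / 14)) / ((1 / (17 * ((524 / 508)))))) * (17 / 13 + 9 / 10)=-117670 / 1651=-71.27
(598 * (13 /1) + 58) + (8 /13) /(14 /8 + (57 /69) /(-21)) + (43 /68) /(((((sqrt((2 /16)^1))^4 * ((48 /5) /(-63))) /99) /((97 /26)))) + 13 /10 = -65926598874 /730405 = -90260.33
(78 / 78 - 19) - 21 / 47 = -867 / 47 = -18.45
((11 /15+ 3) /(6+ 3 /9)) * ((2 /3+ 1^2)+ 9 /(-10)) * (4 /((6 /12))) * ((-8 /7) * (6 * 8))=-94208 /475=-198.33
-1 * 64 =-64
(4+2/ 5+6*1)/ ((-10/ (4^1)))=-104/ 25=-4.16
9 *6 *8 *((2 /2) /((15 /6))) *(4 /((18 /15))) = 576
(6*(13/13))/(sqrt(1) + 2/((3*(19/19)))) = 18/5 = 3.60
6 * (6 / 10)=18 / 5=3.60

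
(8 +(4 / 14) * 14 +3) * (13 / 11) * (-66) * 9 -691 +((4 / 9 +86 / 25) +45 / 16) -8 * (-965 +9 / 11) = -138633601 / 39600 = -3500.85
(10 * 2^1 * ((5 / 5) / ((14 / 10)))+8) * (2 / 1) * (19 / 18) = 988 / 21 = 47.05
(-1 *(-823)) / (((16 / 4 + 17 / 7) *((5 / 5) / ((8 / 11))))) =46088 / 495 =93.11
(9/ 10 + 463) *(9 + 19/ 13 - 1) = 570597/ 130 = 4389.21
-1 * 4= -4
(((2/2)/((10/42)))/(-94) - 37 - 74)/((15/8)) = -69588/1175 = -59.22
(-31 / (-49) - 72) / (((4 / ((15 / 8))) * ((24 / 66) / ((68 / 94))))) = -9809085 / 147392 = -66.55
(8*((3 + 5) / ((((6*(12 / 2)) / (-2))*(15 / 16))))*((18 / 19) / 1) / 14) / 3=-512 / 5985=-0.09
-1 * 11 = -11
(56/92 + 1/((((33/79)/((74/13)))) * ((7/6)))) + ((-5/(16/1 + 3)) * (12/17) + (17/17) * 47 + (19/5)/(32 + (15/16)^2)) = 59.22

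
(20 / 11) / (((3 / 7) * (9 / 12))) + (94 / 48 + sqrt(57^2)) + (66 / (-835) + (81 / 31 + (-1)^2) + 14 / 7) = 1438114123 / 20500920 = 70.15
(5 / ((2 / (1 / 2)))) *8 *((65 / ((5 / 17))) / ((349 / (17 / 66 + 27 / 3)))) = 675155 / 11517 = 58.62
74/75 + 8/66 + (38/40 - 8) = -19609/3300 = -5.94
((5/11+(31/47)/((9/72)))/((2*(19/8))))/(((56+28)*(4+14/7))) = 2963/1237698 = 0.00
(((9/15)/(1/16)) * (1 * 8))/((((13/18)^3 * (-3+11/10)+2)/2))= 8957952/74897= 119.60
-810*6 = -4860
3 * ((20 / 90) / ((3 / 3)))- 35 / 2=-101 / 6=-16.83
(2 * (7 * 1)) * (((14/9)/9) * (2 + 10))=784/27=29.04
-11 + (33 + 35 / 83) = 1861 / 83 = 22.42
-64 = -64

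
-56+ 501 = 445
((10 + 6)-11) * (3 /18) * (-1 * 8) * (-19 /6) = 190 /9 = 21.11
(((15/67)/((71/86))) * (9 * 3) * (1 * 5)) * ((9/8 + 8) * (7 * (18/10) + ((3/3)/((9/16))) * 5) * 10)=71785.57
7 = 7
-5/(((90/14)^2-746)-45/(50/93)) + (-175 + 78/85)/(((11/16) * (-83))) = 91648140106/29979044315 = 3.06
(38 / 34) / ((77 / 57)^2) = 61731 / 100793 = 0.61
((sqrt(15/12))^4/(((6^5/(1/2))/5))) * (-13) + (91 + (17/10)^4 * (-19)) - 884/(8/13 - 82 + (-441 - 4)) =-23418962299313/354741120000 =-66.02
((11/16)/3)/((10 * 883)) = 11/423840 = 0.00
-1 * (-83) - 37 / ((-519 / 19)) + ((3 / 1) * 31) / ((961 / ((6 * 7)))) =1422574 / 16089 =88.42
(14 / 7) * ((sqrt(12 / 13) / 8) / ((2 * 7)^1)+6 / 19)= sqrt(39) / 364+12 / 19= 0.65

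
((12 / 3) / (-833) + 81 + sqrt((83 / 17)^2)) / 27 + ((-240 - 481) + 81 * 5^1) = -413860 / 1323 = -312.82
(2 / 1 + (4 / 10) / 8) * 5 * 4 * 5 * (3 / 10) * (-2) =-123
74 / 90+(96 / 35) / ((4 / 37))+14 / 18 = 944 / 35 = 26.97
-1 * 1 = -1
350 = 350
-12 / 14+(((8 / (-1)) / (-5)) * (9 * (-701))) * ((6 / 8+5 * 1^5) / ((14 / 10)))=-41460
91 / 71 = 1.28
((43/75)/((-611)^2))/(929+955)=43/52750257300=0.00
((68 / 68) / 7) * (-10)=-10 / 7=-1.43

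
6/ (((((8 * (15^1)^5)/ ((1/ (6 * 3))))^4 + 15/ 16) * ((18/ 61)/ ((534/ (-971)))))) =-173728/ 2221336547376713100000000000000014565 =-0.00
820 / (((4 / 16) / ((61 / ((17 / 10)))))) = 117694.12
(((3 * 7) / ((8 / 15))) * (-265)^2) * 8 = 22120875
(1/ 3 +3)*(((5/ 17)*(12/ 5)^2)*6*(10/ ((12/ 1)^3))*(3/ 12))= 5/ 102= 0.05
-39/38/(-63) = 13/798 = 0.02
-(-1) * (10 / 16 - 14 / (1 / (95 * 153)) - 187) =-1629411 / 8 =-203676.38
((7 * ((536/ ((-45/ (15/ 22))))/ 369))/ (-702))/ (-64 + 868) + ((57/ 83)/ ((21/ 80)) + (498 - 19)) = 7175891662145/ 14899606722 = 481.62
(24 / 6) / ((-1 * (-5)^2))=-4 / 25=-0.16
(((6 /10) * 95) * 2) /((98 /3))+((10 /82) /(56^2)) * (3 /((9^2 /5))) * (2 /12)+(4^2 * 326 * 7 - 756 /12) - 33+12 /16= 758608537849 /20829312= 36420.24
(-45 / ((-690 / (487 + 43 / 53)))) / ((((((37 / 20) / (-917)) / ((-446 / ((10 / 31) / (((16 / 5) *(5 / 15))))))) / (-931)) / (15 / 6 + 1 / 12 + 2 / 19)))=-13127708475067088 / 225515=-58212129902.96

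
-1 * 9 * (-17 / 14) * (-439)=-67167 / 14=-4797.64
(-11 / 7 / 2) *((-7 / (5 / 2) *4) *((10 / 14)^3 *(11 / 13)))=2.71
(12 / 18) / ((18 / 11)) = 11 / 27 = 0.41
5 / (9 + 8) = 5 / 17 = 0.29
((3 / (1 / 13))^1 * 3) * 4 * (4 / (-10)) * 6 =-5616 / 5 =-1123.20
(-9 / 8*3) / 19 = -27 / 152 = -0.18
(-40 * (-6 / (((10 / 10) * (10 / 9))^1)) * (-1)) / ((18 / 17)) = -204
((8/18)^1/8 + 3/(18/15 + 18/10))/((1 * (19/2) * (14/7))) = 1/18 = 0.06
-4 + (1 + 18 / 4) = 3 / 2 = 1.50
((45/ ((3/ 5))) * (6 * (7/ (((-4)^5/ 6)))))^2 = 22325625/ 65536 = 340.66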